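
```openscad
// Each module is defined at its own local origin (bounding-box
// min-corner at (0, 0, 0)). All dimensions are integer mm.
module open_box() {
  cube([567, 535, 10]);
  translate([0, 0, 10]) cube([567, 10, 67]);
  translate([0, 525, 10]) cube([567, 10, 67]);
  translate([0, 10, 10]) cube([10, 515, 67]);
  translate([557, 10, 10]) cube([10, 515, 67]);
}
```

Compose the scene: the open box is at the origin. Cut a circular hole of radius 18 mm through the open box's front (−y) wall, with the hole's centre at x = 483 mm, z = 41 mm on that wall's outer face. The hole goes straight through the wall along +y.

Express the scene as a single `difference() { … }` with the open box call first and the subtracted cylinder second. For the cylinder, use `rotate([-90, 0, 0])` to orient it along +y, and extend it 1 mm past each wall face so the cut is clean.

difference() {
  open_box();
  translate([483, -1, 41]) rotate([-90, 0, 0]) cylinder(h = 12, r = 18);
}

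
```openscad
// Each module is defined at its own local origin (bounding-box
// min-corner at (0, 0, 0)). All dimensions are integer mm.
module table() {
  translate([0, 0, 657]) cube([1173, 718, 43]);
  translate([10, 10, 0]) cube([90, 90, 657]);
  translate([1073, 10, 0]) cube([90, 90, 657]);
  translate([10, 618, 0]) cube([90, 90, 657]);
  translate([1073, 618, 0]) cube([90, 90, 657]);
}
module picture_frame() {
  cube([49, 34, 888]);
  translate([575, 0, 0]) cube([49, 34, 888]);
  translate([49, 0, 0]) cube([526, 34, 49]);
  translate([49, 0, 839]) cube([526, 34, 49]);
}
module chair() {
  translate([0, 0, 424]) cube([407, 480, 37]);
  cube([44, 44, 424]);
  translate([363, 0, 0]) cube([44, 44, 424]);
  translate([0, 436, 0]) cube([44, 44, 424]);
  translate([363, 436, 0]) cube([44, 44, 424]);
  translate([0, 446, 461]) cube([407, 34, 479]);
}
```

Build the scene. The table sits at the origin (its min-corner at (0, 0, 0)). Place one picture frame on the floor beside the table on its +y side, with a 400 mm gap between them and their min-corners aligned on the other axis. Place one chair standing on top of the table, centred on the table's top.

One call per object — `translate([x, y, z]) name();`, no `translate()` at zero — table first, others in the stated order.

table();
translate([0, 1118, 0]) picture_frame();
translate([383, 119, 700]) chair();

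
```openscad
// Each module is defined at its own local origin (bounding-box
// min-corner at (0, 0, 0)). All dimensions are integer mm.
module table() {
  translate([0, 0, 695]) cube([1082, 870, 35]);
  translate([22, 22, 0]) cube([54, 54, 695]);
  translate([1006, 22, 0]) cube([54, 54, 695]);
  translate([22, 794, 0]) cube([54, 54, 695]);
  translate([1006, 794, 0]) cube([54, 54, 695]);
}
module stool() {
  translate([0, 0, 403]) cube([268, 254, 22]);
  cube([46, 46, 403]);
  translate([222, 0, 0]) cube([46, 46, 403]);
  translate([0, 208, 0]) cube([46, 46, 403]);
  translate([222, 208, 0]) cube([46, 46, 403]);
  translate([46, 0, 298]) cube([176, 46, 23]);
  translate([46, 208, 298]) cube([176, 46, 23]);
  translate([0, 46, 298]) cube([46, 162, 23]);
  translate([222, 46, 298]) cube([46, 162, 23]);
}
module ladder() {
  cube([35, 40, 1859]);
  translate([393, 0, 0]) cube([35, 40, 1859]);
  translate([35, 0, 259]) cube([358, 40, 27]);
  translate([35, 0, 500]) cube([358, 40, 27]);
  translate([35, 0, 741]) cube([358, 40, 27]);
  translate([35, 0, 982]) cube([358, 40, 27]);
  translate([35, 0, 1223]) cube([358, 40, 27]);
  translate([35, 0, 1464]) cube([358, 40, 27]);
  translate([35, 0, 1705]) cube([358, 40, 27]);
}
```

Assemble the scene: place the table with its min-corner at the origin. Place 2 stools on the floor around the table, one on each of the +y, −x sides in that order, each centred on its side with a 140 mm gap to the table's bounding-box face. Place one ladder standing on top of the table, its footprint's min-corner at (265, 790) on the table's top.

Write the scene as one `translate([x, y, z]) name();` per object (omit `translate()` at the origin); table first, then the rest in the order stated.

table();
translate([407, 1010, 0]) stool();
translate([-408, 308, 0]) stool();
translate([265, 790, 730]) ladder();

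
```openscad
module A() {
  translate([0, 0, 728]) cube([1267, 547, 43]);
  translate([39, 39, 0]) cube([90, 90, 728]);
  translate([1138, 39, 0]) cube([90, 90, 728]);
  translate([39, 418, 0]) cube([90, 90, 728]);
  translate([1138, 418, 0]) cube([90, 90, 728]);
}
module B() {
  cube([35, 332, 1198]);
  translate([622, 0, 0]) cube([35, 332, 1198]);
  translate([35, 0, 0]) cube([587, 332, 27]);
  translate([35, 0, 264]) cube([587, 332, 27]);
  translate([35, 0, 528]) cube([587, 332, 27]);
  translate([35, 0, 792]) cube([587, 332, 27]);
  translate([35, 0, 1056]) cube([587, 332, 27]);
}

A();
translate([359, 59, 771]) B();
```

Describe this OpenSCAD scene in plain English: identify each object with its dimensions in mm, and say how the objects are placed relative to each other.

A is a table: top 1267 mm (x) × 547 mm (y), 43 mm thick, upper face at z = 771 mm, on four 90×90 mm square legs, each inset 39 mm from the nearest pair of top edges, running from z = 0 to the bottom of the top.

B is a bookshelf 657 mm wide overall, 332 mm deep and 1198 mm tall. The two sides are 35 mm thick vertical panels. 5 horizontal shelves of 27 mm thickness span between the inner faces of the sides; the lowest shelf sits on the floor and shelves are stacked with a clear vertical gap of 237 mm between each pair.

The bookshelf is on top of the table.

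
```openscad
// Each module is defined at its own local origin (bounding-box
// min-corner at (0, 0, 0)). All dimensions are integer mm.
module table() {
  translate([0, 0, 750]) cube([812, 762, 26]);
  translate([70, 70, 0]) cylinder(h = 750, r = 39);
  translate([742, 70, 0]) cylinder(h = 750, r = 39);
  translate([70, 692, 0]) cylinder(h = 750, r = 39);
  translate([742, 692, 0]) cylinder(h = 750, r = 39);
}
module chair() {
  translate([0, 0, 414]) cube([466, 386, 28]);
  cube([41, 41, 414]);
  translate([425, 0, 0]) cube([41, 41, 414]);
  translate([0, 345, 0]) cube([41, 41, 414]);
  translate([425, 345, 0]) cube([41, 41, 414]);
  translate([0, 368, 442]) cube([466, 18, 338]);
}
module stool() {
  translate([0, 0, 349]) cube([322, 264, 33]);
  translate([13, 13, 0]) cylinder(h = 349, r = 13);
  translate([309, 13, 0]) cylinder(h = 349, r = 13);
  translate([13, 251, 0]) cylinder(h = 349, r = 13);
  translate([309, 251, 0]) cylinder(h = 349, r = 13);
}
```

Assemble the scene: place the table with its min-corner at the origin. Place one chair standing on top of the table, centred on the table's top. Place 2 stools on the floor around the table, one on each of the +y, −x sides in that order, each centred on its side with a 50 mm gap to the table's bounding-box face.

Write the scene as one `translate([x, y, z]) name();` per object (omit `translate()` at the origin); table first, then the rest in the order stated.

table();
translate([173, 188, 776]) chair();
translate([245, 812, 0]) stool();
translate([-372, 249, 0]) stool();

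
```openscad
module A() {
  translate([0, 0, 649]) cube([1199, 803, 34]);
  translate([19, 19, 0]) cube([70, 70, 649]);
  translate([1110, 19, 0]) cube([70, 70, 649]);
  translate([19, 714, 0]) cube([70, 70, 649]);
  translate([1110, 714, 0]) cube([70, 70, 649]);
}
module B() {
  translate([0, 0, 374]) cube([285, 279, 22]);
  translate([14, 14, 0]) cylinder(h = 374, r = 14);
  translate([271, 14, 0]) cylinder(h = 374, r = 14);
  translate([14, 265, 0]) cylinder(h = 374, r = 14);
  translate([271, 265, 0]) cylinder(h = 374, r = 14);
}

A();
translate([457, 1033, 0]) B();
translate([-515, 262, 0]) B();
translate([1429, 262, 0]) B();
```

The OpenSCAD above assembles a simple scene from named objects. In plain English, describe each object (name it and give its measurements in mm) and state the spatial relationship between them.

A is a table: top 1199 mm (x) × 803 mm (y), 34 mm thick, upper face at z = 683 mm, on four 70×70 mm square legs, each inset 19 mm from the nearest pair of top edges, running from z = 0 to the bottom of the top.

B is a simple wooden stool: a rectangular seat 285 mm (x) by 279 mm (y), 22 mm thick, top face at z = 396 mm, on four round legs, each 28 mm in diameter. The legs rest on z = 0, each leg's axis is inset half a diameter from the nearest pair of seat edges (so the leg's bounding box is flush with the corner).

Three stools sit around the table at the +y, −x, +x sides.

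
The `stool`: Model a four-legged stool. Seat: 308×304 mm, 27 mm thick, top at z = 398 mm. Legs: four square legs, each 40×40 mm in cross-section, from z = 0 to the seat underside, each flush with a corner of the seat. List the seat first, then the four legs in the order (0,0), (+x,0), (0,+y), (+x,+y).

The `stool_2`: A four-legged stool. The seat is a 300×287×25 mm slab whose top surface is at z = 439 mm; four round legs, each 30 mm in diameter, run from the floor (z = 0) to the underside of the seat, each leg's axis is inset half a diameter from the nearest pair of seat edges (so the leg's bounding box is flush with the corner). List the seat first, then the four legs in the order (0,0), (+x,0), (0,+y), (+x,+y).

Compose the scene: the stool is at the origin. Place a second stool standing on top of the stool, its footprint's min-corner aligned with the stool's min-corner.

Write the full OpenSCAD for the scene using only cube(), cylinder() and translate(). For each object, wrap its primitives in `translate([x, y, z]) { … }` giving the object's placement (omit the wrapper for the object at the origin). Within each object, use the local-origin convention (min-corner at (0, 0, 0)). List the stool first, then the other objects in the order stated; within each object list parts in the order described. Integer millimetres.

translate([0, 0, 371]) cube([308, 304, 27]);
cube([40, 40, 371]);
translate([268, 0, 0]) cube([40, 40, 371]);
translate([0, 264, 0]) cube([40, 40, 371]);
translate([268, 264, 0]) cube([40, 40, 371]);
translate([0, 0, 398]) {
  translate([0, 0, 414]) cube([300, 287, 25]);
  translate([15, 15, 0]) cylinder(h = 414, r = 15);
  translate([285, 15, 0]) cylinder(h = 414, r = 15);
  translate([15, 272, 0]) cylinder(h = 414, r = 15);
  translate([285, 272, 0]) cylinder(h = 414, r = 15);
}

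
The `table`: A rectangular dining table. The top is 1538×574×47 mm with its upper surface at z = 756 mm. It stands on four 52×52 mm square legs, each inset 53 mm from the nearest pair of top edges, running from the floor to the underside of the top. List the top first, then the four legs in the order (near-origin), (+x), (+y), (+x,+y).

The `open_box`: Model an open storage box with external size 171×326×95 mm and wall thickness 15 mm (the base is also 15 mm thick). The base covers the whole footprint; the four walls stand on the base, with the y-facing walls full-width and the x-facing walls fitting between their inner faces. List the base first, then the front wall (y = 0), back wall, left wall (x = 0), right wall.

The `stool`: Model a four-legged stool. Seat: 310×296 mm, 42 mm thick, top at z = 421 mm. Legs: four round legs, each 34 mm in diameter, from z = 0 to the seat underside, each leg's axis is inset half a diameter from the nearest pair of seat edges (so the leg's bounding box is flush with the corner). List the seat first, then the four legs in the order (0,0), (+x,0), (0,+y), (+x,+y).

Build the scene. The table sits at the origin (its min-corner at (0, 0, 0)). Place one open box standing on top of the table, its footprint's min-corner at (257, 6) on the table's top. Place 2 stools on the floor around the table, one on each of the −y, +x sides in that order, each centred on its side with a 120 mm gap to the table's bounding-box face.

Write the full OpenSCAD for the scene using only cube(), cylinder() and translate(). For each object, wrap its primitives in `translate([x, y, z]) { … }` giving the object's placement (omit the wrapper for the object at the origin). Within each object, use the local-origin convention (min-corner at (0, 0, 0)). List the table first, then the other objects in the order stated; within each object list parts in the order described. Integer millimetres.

translate([0, 0, 709]) cube([1538, 574, 47]);
translate([53, 53, 0]) cube([52, 52, 709]);
translate([1433, 53, 0]) cube([52, 52, 709]);
translate([53, 469, 0]) cube([52, 52, 709]);
translate([1433, 469, 0]) cube([52, 52, 709]);
translate([257, 6, 756]) {
  cube([171, 326, 15]);
  translate([0, 0, 15]) cube([171, 15, 80]);
  translate([0, 311, 15]) cube([171, 15, 80]);
  translate([0, 15, 15]) cube([15, 296, 80]);
  translate([156, 15, 15]) cube([15, 296, 80]);
}
translate([614, -416, 0]) {
  translate([0, 0, 379]) cube([310, 296, 42]);
  translate([17, 17, 0]) cylinder(h = 379, r = 17);
  translate([293, 17, 0]) cylinder(h = 379, r = 17);
  translate([17, 279, 0]) cylinder(h = 379, r = 17);
  translate([293, 279, 0]) cylinder(h = 379, r = 17);
}
translate([1658, 139, 0]) {
  translate([0, 0, 379]) cube([310, 296, 42]);
  translate([17, 17, 0]) cylinder(h = 379, r = 17);
  translate([293, 17, 0]) cylinder(h = 379, r = 17);
  translate([17, 279, 0]) cylinder(h = 379, r = 17);
  translate([293, 279, 0]) cylinder(h = 379, r = 17);
}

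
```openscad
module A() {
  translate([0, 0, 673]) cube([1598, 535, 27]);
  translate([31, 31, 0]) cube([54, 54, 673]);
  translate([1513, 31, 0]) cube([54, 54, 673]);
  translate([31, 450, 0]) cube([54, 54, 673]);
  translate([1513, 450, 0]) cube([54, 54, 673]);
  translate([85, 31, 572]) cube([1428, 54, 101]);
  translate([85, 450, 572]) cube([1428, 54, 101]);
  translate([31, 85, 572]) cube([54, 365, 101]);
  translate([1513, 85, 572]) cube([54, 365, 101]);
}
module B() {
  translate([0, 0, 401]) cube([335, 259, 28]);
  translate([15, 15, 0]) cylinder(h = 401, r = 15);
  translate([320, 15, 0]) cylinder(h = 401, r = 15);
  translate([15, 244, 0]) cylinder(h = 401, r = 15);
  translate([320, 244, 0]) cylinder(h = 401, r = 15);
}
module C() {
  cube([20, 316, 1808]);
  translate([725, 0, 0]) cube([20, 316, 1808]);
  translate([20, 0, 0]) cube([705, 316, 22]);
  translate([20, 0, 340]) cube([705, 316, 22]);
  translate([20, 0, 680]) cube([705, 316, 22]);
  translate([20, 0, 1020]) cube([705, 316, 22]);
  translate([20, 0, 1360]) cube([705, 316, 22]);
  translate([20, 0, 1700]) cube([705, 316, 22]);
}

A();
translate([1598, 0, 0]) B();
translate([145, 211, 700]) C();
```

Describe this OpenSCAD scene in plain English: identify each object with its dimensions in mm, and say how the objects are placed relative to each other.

A is a table with a 1598×535 mm rectangular top, 27 mm thick, top surface at z = 700 mm, supported by four 54×54 mm square legs, each inset 31 mm from the nearest pair of top edges, running from the floor. Four apron rails, 54 mm thick and 101 mm tall, run between adjacent legs with their top edges flush with the underside of the top and their outer faces flush with the legs' outer faces.

B is a four-legged stool. The seat is a 335×259×28 mm slab whose top surface is at z = 429 mm; four round legs, each 30 mm in diameter, run from the floor (z = 0) to the underside of the seat, each leg's axis is inset half a diameter from the nearest pair of seat edges (so the leg's bounding box is flush with the corner).

C is a bookshelf 745 mm wide overall, 316 mm deep and 1808 mm tall. The two sides are 20 mm thick vertical panels. 6 horizontal shelves of 22 mm thickness span between the inner faces of the sides; the lowest shelf sits on the floor and shelves are stacked with a clear vertical gap of 318 mm between each pair.

The stool is against the table's +x side, with their −y faces flush. The bookshelf is on top of the table.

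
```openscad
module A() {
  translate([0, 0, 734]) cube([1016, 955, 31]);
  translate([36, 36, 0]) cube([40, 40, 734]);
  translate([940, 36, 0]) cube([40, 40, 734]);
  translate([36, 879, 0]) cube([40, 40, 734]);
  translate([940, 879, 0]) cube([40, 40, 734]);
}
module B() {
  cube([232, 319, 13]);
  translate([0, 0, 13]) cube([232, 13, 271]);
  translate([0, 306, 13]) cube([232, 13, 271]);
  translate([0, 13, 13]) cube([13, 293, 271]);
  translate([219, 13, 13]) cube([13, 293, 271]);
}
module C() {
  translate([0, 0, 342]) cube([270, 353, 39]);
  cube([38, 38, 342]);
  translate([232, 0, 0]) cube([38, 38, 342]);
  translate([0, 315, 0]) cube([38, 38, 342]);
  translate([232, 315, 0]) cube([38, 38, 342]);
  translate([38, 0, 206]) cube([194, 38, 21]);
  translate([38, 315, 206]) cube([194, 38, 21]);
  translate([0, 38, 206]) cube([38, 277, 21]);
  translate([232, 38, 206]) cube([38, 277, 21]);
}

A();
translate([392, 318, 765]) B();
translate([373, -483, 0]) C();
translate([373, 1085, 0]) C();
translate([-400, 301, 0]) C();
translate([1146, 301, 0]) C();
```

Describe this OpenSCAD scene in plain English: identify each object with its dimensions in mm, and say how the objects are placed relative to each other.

A is a table: top 1016 mm (x) × 955 mm (y), 31 mm thick, upper face at z = 765 mm, on four 40×40 mm square legs, each inset 36 mm from the nearest pair of top edges, running from z = 0 to the bottom of the top.

B is an open storage box with external size 232×319×284 mm and wall thickness 13 mm (the base is also 13 mm thick). The base covers the whole footprint; the four walls stand on the base, with the y-facing walls full-width and the x-facing walls fitting between their inner faces.

C is a four-legged stool. The seat is 270×353 mm, 39 mm thick, top at z = 381 mm. It stands on four square legs, each 38×38 mm in cross-section, from z = 0 to the seat underside, each flush with a corner of the seat. Four stretchers, 38 mm wide and 21 mm tall, connect adjacent legs with their undersides at z = 206 mm, each running between the inner faces of the legs it joins and aligned with the legs' outer faces on the other axis.

The open box is on top of the table, centred. Four stools sit around the table at the −y, +y, −x, +x sides.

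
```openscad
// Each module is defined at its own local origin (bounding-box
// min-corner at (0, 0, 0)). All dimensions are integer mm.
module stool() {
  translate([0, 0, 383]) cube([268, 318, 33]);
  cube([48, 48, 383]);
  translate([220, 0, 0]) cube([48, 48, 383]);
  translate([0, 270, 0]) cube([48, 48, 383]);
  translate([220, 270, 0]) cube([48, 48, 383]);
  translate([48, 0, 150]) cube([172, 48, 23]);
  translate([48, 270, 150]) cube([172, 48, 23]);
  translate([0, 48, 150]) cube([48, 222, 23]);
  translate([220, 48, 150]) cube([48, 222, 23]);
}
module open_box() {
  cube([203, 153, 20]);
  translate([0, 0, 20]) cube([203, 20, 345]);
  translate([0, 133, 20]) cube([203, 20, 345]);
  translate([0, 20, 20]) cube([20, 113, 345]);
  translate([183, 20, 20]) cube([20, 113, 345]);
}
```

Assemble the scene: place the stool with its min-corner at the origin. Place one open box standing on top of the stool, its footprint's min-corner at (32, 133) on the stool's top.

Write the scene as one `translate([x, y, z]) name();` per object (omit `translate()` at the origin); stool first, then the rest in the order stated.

stool();
translate([32, 133, 416]) open_box();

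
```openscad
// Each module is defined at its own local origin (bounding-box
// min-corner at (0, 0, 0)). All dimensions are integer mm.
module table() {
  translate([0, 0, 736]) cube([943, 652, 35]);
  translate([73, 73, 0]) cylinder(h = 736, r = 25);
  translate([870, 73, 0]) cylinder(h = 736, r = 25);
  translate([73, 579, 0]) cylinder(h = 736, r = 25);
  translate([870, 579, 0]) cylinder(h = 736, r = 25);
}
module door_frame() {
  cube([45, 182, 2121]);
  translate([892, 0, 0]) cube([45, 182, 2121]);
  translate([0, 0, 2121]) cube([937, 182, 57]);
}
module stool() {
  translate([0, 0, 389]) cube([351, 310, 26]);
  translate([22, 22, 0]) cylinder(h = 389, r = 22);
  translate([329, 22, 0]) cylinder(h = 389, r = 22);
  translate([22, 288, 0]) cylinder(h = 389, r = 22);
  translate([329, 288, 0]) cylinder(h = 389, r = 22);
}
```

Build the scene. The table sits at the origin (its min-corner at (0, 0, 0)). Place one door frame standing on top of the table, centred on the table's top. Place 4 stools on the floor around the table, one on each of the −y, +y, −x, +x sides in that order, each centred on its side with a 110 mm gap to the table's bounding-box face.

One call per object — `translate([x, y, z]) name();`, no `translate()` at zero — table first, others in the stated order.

table();
translate([3, 235, 771]) door_frame();
translate([296, -420, 0]) stool();
translate([296, 762, 0]) stool();
translate([-461, 171, 0]) stool();
translate([1053, 171, 0]) stool();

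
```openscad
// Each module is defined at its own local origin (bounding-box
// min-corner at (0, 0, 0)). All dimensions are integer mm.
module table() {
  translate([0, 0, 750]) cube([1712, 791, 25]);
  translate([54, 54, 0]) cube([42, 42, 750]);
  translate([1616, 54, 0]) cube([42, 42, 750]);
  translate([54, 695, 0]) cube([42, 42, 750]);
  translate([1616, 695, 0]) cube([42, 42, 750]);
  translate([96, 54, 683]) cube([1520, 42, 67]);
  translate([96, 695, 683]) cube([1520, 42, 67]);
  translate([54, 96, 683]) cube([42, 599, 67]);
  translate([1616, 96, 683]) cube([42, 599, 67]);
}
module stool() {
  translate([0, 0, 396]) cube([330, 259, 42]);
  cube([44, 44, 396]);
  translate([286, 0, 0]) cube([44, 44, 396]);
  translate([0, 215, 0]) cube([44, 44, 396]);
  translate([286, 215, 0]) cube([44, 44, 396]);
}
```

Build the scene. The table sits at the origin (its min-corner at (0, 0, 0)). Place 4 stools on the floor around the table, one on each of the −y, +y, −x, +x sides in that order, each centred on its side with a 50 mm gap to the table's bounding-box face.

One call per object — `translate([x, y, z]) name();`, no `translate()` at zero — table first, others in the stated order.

table();
translate([691, -309, 0]) stool();
translate([691, 841, 0]) stool();
translate([-380, 266, 0]) stool();
translate([1762, 266, 0]) stool();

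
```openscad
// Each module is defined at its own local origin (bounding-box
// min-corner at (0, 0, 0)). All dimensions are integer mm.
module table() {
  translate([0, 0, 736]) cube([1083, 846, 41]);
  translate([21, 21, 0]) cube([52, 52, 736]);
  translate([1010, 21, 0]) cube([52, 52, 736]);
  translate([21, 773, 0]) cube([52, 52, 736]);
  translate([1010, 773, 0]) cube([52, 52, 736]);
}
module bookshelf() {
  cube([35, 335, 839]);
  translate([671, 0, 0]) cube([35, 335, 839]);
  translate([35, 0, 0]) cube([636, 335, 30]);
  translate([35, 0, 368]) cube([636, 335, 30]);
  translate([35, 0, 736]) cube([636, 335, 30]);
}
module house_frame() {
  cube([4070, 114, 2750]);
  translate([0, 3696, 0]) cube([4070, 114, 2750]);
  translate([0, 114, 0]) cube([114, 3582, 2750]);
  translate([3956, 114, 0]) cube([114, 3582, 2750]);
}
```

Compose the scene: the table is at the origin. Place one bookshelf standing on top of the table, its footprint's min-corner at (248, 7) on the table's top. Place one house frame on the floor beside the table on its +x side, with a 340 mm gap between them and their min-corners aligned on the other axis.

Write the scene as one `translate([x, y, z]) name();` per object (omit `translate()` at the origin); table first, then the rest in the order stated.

table();
translate([248, 7, 777]) bookshelf();
translate([1423, 0, 0]) house_frame();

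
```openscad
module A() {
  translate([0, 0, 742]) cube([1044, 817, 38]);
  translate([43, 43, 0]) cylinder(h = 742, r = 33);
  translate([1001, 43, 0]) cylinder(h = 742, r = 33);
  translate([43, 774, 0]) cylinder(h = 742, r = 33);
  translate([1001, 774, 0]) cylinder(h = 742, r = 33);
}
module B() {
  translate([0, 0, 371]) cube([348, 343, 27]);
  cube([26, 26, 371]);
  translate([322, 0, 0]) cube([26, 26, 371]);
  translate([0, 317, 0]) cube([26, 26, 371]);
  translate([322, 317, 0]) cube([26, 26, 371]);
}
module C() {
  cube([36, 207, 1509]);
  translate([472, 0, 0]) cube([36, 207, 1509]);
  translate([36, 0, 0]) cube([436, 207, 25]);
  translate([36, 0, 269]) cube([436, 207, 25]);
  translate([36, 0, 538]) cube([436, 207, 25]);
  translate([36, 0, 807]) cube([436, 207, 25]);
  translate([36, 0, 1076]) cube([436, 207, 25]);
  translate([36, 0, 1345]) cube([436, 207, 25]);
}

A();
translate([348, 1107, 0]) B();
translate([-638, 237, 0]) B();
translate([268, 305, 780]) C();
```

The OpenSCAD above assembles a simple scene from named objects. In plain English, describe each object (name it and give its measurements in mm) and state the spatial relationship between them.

A is a rectangular dining table. The top is 1044×817×38 mm with its upper surface at z = 780 mm. It stands on four round legs of 66 mm diameter, each leg's bounding box inset 10 mm from the nearest pair of top edges, running from the floor to the underside of the top.

B is a four-legged stool. The seat is a 348×343×27 mm slab whose top surface is at z = 398 mm; four square legs, each 26×26 mm in cross-section, run from the floor (z = 0) to the underside of the seat, each flush with a corner of the seat.

C is a bookshelf 508 mm wide overall, 207 mm deep and 1509 mm tall. The two sides are 36 mm thick vertical panels. 6 horizontal shelves of 25 mm thickness span between the inner faces of the sides; the lowest shelf sits on the floor and shelves are stacked with a clear vertical gap of 244 mm between each pair.

Two stools sit around the table at the +y, −x sides. The bookshelf is on top of the table, centred.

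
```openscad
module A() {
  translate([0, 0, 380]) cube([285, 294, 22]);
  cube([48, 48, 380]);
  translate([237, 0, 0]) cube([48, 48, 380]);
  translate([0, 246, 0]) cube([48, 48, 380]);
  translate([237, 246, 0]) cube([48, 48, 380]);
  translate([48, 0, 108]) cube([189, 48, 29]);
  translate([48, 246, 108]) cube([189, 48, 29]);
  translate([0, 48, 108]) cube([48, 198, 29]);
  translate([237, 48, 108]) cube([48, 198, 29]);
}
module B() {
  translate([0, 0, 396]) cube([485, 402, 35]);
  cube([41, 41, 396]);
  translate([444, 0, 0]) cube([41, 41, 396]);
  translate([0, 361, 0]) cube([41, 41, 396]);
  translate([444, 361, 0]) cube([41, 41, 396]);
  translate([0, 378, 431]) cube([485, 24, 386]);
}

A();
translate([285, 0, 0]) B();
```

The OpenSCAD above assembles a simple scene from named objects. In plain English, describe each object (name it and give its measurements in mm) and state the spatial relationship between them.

A is a simple wooden stool: a rectangular seat 285 mm (x) by 294 mm (y), 22 mm thick, top face at z = 402 mm, on four square legs, each 48×48 mm in cross-section. The legs rest on z = 0, each flush with a corner of the seat. Four stretchers, 48 mm wide and 29 mm tall, connect adjacent legs with their undersides at z = 108 mm, each running between the inner faces of the legs it joins and aligned with the legs' outer faces on the other axis.

B is a chair: 485×402 mm seat, 35 mm thick, top at z = 431 mm, on four 41 mm square corner legs flush with the seat edges. A 24 mm thick backrest slab spans the full seat width, extending 386 mm above the seat top, its back face flush with the seat's +y edge.

The chair is against the stool's +x side, with their −y faces flush.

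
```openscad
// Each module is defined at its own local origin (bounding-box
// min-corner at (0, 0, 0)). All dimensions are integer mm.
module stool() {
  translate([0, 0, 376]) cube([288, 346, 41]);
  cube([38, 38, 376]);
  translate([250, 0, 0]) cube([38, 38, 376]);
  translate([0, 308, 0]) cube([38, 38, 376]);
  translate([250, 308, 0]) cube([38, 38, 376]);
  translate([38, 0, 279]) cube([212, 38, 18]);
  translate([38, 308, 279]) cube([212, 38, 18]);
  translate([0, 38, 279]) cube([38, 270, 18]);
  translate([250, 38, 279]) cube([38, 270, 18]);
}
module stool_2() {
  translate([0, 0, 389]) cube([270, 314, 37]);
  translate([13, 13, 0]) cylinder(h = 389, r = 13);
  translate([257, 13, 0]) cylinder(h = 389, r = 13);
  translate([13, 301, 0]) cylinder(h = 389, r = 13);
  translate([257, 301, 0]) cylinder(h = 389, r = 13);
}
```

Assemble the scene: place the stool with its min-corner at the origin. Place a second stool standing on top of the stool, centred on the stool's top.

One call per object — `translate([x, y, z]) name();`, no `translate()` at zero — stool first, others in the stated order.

stool();
translate([9, 16, 417]) stool_2();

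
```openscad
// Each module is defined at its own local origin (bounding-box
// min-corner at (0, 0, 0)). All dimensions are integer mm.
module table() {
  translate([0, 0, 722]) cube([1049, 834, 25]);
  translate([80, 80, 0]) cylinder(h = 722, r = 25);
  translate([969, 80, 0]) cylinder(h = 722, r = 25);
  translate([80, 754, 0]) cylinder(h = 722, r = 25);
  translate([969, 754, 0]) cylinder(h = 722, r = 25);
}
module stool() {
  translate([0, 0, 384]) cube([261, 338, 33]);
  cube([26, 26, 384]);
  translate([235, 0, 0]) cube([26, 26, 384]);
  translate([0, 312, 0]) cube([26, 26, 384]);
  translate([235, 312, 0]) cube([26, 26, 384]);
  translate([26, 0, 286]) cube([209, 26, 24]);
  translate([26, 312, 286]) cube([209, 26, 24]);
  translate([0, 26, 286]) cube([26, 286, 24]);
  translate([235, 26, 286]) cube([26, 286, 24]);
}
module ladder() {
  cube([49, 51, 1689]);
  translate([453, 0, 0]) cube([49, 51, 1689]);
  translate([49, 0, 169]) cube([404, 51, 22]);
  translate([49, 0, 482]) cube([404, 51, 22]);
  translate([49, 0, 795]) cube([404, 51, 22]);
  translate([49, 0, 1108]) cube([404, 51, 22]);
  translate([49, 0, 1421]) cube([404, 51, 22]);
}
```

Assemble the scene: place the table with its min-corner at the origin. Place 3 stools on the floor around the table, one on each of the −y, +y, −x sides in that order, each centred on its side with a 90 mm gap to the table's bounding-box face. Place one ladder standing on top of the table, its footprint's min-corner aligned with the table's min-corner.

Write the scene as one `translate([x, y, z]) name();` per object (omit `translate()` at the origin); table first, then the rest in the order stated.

table();
translate([394, -428, 0]) stool();
translate([394, 924, 0]) stool();
translate([-351, 248, 0]) stool();
translate([0, 0, 747]) ladder();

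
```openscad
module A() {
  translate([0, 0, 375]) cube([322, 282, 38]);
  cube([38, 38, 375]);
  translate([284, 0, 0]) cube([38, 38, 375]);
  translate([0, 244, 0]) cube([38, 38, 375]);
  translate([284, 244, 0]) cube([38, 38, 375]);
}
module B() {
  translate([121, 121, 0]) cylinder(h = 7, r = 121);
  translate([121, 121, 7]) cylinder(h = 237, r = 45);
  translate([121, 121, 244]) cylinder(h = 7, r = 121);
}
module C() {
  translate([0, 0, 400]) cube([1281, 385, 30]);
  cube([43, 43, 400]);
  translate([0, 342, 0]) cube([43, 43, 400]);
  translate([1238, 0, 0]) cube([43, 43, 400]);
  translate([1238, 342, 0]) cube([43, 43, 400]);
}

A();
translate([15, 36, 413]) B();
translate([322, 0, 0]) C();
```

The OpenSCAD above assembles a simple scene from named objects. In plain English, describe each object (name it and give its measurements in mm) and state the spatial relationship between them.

A is a four-legged stool. The seat is 322×282 mm, 38 mm thick, top at z = 413 mm. It stands on four square legs, each 38×38 mm in cross-section, from z = 0 to the seat underside, each flush with a corner of the seat.

B is a spool: two coaxial disc flanges of radius 121 mm and thickness 7 mm, joined by a core cylinder of radius 45 mm and height 237 mm. The lower flange rests on z = 0 and the three cylinders share a vertical axis.

C is a bench: a 1281×385 mm seat slab, 30 mm thick, top at z = 430 mm, on four 43×43 mm square legs flush with the seat corners and standing on z = 0.

The spool is on top of the stool. The bench is against the stool's +x side, with their −y faces flush.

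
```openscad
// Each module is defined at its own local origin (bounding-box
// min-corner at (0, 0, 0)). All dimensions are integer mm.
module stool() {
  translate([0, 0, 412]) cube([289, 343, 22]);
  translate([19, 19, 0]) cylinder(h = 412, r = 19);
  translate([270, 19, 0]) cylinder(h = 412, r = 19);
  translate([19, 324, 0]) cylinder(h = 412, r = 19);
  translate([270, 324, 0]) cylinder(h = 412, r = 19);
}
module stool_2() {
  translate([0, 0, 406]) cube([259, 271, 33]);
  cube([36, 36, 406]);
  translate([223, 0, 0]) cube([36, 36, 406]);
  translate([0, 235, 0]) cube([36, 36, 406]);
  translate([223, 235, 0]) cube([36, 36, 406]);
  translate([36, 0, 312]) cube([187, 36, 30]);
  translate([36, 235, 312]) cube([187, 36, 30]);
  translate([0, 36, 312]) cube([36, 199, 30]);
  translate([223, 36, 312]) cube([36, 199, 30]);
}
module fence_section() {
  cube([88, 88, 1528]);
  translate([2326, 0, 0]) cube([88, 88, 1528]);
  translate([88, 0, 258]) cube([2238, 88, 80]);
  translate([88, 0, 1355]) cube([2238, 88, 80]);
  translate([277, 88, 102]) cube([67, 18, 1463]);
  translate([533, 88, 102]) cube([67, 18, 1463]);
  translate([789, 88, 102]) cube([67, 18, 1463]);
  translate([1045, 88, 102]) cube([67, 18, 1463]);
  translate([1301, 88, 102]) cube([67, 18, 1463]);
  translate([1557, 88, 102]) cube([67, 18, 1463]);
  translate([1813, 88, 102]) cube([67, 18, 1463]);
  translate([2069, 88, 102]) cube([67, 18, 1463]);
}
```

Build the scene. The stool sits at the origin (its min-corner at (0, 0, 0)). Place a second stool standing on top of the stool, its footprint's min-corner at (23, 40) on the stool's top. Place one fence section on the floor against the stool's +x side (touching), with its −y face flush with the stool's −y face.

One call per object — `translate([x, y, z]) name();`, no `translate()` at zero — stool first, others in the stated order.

stool();
translate([23, 40, 434]) stool_2();
translate([289, 0, 0]) fence_section();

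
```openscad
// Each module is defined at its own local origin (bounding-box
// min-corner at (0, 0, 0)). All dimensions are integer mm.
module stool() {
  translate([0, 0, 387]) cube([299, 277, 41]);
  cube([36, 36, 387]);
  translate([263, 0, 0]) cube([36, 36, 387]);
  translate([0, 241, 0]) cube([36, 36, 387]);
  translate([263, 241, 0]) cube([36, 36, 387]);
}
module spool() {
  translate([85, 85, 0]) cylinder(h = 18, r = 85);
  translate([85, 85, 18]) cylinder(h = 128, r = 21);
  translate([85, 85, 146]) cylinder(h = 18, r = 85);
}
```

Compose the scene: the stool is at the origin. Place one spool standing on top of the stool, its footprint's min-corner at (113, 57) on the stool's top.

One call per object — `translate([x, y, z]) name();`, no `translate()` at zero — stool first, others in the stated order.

stool();
translate([113, 57, 428]) spool();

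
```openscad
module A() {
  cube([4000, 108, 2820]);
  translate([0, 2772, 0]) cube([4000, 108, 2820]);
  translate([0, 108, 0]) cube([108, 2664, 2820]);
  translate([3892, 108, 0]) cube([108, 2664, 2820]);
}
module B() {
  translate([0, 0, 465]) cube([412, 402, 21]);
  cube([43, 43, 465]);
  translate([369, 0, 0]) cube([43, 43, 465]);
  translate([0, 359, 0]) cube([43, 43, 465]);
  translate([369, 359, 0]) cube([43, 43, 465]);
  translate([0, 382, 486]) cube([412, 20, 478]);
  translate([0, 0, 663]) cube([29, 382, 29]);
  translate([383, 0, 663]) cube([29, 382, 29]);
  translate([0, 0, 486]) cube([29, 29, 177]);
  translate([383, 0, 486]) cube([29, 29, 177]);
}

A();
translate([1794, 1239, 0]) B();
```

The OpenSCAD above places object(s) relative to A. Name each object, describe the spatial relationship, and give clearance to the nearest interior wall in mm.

Clearances: x = 1686, y = 1131; minimum 1131 mm.

A is a house frame. B is a chair. The chair sits inside the house frame, centred. The clearance to the nearest interior wall is 1131 mm.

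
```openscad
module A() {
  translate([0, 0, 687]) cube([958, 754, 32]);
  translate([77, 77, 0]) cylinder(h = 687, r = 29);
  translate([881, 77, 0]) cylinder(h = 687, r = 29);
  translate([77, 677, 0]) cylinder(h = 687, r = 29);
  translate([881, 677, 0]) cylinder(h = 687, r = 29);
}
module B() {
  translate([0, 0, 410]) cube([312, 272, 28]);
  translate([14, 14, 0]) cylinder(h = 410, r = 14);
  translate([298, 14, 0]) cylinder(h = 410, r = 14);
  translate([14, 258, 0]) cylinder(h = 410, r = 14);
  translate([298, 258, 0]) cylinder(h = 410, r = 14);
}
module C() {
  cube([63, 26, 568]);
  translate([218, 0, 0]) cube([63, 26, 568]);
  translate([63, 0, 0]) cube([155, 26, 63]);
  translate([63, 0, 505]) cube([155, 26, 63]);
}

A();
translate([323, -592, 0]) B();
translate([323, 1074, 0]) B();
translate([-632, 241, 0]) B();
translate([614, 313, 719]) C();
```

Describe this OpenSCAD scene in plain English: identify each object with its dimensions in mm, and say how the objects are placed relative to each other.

A is a table: top 958 mm (x) × 754 mm (y), 32 mm thick, upper face at z = 719 mm, on four round legs of 58 mm diameter, each leg's bounding box inset 48 mm from the nearest pair of top edges, running from z = 0 to the bottom of the top.

B is a four-legged stool. The seat is 312×272 mm, 28 mm thick, top at z = 438 mm. It stands on four round legs, each 28 mm in diameter, from z = 0 to the seat underside, each leg's axis is inset half a diameter from the nearest pair of seat edges (so the leg's bounding box is flush with the corner).

C is a picture frame with a 155×442 mm rectangular opening (x by z) and a uniform 63 mm border on every side. Frame depth is 26 mm along y. It is built from two vertical stiles running the full outside height and two horizontal rails spanning the gap between the stiles.

Three stools sit around the table at the −y, +y, −x sides. The picture frame is on top of the table.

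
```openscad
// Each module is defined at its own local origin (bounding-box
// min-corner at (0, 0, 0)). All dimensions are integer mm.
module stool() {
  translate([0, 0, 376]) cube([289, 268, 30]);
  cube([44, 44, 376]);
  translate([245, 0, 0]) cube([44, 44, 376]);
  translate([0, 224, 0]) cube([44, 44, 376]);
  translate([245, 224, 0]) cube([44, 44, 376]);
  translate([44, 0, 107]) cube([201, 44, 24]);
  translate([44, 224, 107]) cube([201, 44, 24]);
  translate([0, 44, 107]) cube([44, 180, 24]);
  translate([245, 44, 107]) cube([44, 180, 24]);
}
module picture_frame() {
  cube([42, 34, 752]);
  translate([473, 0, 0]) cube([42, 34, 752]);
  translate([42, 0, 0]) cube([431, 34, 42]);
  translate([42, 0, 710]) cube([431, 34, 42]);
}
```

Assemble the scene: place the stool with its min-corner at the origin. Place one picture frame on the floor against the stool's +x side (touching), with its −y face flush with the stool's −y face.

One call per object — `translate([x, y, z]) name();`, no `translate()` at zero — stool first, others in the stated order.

stool();
translate([289, 0, 0]) picture_frame();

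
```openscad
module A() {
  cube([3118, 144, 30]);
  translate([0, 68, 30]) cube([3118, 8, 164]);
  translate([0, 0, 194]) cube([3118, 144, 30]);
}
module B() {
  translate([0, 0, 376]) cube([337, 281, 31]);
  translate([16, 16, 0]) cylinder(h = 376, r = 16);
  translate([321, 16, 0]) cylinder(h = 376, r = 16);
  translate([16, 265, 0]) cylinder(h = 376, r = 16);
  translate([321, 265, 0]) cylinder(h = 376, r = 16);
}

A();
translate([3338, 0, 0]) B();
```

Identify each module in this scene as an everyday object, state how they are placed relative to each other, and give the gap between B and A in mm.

A is an I-beam. B is a stool. The stool is on the floor beside the I-beam on its +x side. The gap between the stool and the I-beam is 220 mm.

The stool's nearest face is 220 mm from the I-beam's +x face.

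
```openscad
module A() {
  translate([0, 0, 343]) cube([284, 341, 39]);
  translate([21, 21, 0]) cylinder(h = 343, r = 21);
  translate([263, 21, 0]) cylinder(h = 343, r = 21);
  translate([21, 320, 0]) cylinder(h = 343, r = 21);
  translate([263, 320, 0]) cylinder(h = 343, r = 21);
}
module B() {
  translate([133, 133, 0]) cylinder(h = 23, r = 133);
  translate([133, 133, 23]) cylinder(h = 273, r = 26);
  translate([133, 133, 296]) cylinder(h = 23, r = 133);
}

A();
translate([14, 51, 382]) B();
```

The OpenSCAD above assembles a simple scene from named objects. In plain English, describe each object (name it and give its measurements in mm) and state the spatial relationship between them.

A is a four-legged stool. The seat is a 284×341×39 mm slab whose top surface is at z = 382 mm; four round legs, each 42 mm in diameter, run from the floor (z = 0) to the underside of the seat, each leg's axis is inset half a diameter from the nearest pair of seat edges (so the leg's bounding box is flush with the corner).

B is a spool: two coaxial disc flanges of radius 133 mm and thickness 23 mm, joined by a core cylinder of radius 26 mm and height 273 mm. The lower flange rests on z = 0 and the three cylinders share a vertical axis.

The spool is on top of the stool.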